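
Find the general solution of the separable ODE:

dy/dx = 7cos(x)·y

Separating variables and integrating:
ln|y| = 7sin(x) + C

General solution: y = Ce^(7sin(x))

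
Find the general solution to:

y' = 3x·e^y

Separating variables and integrating:
-e^(-y) = 3x²/2 + C

General solution: y = -ln(C - 3x²/2)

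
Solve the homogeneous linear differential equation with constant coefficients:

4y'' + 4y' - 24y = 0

Characteristic equation: 4r² + 4r - 24 = 0
Divide by 4: r² + r - 6 = 0
Roots: r = 2, -3 (distinct real)
General solution: y = C₁e^(2x) + C₂e^(-3x)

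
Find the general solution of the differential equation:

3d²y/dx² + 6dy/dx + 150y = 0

Characteristic equation: 3r² + 6r + 150 = 0
Divide by 3: r² + 2r + 50 = 0
Roots: r = -1 ± 7i (complex conjugates)
General solution: y = e^(-x)(C₁cos(7x) + C₂sin(7x))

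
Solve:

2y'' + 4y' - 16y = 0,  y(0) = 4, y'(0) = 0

General solution: y = C₁e^(2x) + C₂e^(-4x)
Applying ICs: C₁ = 8/3, C₂ = 4/3
Particular solution: y = (8/3)e^(2x) + (4/3)e^(-4x)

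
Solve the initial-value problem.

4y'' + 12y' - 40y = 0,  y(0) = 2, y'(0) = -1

General solution: y = C₁e^(2x) + C₂e^(-5x)
Applying ICs: C₁ = 9/7, C₂ = 5/7
Particular solution: y = (9/7)e^(2x) + (5/7)e^(-5x)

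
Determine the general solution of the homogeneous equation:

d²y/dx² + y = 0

Characteristic equation: r² + 1 = 0
Roots: r = ±i (complex conjugates)
General solution: y = C₁cos(x) + C₂sin(x)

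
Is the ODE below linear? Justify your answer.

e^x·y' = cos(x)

Yes. Linear (y and its derivatives appear to the first power only, no products of y terms)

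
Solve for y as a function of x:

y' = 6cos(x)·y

Separating variables and integrating:
ln|y| = 6sin(x) + C

General solution: y = Ce^(6sin(x))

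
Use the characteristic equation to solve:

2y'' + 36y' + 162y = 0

Characteristic equation: 2r² + 36r + 162 = 0
Divide by 2: r² + 18r + 81 = 0
Factored: (r + 9)² = 0
Repeated root: r = -9
General solution: y = (C₁ + C₂x)e^(-9x)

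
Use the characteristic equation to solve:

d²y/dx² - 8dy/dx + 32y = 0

Characteristic equation: r² - 8r + 32 = 0
Roots: r = 4 ± 4i (complex conjugates)
General solution: y = e^(4x)(C₁cos(4x) + C₂sin(4x))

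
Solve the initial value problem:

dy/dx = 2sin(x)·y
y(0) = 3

General solution: y = Ce^(-2cos(x))
Applying IC y(0) = 3:
Particular solution: y = 3e^(2(1-cos(x)))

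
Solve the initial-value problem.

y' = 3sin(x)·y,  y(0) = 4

General solution: y = Ce^(-3cos(x))
Applying IC y(0) = 4:
Particular solution: y = 4e^(3(1-cos(x)))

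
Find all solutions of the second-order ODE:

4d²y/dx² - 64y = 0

Characteristic equation: 4r² - 64 = 0
Divide by 4: r² - 16 = 0
Roots: r = 4, -4 (distinct real)
General solution: y = C₁e^(4x) + C₂e^(-4x)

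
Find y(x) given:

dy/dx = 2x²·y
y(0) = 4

General solution: y = Ce^(2x³/3)
Applying IC y(0) = 4:
Particular solution: y = 4e^(2x³/3)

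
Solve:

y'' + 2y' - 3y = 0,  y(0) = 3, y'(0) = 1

General solution: y = C₁e^x + C₂e^(-3x)
Applying ICs: C₁ = 5/2, C₂ = 1/2
Particular solution: y = (5/2)e^x + (1/2)e^(-3x)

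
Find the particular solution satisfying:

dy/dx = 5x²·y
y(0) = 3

General solution: y = Ce^(5x³/3)
Applying IC y(0) = 3:
Particular solution: y = 3e^(5x³/3)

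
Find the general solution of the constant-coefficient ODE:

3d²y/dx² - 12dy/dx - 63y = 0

Characteristic equation: 3r² - 12r - 63 = 0
Divide by 3: r² - 4r - 21 = 0
Roots: r = 7, -3 (distinct real)
General solution: y = C₁e^(7x) + C₂e^(-3x)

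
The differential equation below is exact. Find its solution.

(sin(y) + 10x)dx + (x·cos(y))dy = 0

Verify exactness: ∂M/∂y = ∂N/∂x ✓
Find F(x,y) such that ∂F/∂x = M, ∂F/∂y = N
Solution: x·sin(y) + 5x² = C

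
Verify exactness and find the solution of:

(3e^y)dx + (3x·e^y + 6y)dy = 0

Verify exactness: ∂M/∂y = ∂N/∂x ✓
Find F(x,y) such that ∂F/∂x = M, ∂F/∂y = N
Solution: 3x·e^y + 3y² = C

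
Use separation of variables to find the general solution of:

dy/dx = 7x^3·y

Separating variables and integrating:
ln|y| = 7x^4/4 + C

General solution: y = Ce^(7x^4/4)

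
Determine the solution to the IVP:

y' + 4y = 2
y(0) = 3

General solution: y = 1/2 + Ce^(-4x)
Applying y(0) = 3: C = 3 - 1/2 = 5/2
Particular solution: y = 1/2 + (5/2)e^(-4x)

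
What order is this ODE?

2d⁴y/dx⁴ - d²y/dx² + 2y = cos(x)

The order is 4 (highest derivative is of order 4).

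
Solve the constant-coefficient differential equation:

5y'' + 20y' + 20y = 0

Characteristic equation: 5r² + 20r + 20 = 0
Divide by 5: r² + 4r + 4 = 0
Factored: (r + 2)² = 0
Repeated root: r = -2
General solution: y = (C₁ + C₂x)e^(-2x)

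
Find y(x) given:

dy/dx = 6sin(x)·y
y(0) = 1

General solution: y = Ce^(-6cos(x))
Applying IC y(0) = 1:
Particular solution: y = e^(6(1-cos(x)))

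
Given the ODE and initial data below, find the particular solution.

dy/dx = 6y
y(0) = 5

General solution: y = Ce^(6x)
Applying IC y(0) = 5:
Particular solution: y = 5e^(6x)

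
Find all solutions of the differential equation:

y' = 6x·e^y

Separating variables and integrating:
-e^(-y) = 3x² + C

General solution: y = -ln(C - 3x²)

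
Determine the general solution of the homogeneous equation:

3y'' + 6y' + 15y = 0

Characteristic equation: 3r² + 6r + 15 = 0
Divide by 3: r² + 2r + 5 = 0
Roots: r = -1 ± 2i (complex conjugates)
General solution: y = e^(-x)(C₁cos(2x) + C₂sin(2x))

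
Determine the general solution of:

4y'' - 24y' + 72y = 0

Characteristic equation: 4r² - 24r + 72 = 0
Divide by 4: r² - 6r + 18 = 0
Roots: r = 3 ± 3i (complex conjugates)
General solution: y = e^(3x)(C₁cos(3x) + C₂sin(3x))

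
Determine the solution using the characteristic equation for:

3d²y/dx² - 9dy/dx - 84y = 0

Characteristic equation: 3r² - 9r - 84 = 0
Divide by 3: r² - 3r - 28 = 0
Roots: r = 7, -4 (distinct real)
General solution: y = C₁e^(7x) + C₂e^(-4x)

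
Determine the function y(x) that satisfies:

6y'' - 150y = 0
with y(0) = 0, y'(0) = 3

General solution: y = C₁e^(5x) + C₂e^(-5x)
Applying ICs: C₁ = 3/10, C₂ = -3/10
Particular solution: y = (3/10)e^(5x) - (3/10)e^(-5x)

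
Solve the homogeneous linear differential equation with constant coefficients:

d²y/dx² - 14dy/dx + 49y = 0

Characteristic equation: r² - 14r + 49 = 0
Factored: (r - 7)² = 0
Repeated root: r = 7
General solution: y = (C₁ + C₂x)e^(7x)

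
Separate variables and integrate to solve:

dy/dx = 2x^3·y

Separating variables and integrating:
ln|y| = x^4/2 + C

General solution: y = Ce^(x^4/2)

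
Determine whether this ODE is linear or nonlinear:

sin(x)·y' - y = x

Linear (y and its derivatives appear to the first power only, no products of y terms)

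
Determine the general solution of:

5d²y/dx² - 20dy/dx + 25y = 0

Characteristic equation: 5r² - 20r + 25 = 0
Divide by 5: r² - 4r + 5 = 0
Roots: r = 2 ± i (complex conjugates)
General solution: y = e^(2x)(C₁cos(x) + C₂sin(x))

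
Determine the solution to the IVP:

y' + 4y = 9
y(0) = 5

General solution: y = 9/4 + Ce^(-4x)
Applying y(0) = 5: C = 5 - 9/4 = 11/4
Particular solution: y = 9/4 + (11/4)e^(-4x)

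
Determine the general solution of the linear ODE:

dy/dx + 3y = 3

Using integrating factor method:

General solution: y = 1 + Ce^(-3x)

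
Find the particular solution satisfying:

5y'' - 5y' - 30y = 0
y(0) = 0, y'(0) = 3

General solution: y = C₁e^(3x) + C₂e^(-2x)
Applying ICs: C₁ = 3/5, C₂ = -3/5
Particular solution: y = (3/5)e^(3x) - (3/5)e^(-2x)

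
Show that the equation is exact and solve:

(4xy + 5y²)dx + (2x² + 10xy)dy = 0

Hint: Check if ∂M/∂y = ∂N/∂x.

Verify exactness: ∂M/∂y = ∂N/∂x ✓
Find F(x,y) such that ∂F/∂x = M, ∂F/∂y = N
Solution: 2x²y + 5xy² = C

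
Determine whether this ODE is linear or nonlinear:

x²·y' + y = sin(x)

Linear (y and its derivatives appear to the first power only, no products of y terms)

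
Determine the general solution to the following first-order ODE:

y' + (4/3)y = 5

Using integrating factor method:

General solution: y = 15/4 + Ce^(-4x/3)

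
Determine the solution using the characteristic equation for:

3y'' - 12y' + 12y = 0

Characteristic equation: 3r² - 12r + 12 = 0
Divide by 3: r² - 4r + 4 = 0
Factored: (r - 2)² = 0
Repeated root: r = 2
General solution: y = (C₁ + C₂x)e^(2x)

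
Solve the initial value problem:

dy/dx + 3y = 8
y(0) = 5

General solution: y = 8/3 + Ce^(-3x)
Applying y(0) = 5: C = 5 - 8/3 = 7/3
Particular solution: y = 8/3 + (7/3)e^(-3x)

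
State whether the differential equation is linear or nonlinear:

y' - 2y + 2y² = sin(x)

Nonlinear (y² term)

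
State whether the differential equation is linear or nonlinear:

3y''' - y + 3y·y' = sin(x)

Nonlinear (product y·y')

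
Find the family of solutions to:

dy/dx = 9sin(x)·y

Separating variables and integrating:
ln|y| = -9cos(x) + C

General solution: y = Ce^(-9cos(x))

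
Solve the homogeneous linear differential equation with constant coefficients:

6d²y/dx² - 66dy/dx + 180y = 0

Characteristic equation: 6r² - 66r + 180 = 0
Divide by 6: r² - 11r + 30 = 0
Roots: r = 6, 5 (distinct real)
General solution: y = C₁e^(6x) + C₂e^(5x)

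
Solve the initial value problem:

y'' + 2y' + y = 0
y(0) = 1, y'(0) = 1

General solution: y = (C₁ + C₂x)e^(-x)
Repeated root r = -1
Applying ICs: C₁ = 1, C₂ = 2
Particular solution: y = (1 + 2x)e^(-x)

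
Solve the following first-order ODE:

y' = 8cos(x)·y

Separating variables and integrating:
ln|y| = 8sin(x) + C

General solution: y = Ce^(8sin(x))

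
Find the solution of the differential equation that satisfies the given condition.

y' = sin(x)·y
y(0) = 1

General solution: y = Ce^(-cos(x))
Applying IC y(0) = 1:
Particular solution: y = e^(1-cos(x))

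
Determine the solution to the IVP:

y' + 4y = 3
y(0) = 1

General solution: y = 3/4 + Ce^(-4x)
Applying y(0) = 1: C = 1 - 3/4 = 1/4
Particular solution: y = 3/4 + (1/4)e^(-4x)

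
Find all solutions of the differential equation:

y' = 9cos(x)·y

Separating variables and integrating:
ln|y| = 9sin(x) + C

General solution: y = Ce^(9sin(x))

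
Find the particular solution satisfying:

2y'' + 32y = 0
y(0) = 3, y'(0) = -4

General solution: y = C₁cos(4x) + C₂sin(4x)
Complex roots r = ±4i
Applying ICs: C₁ = 3, C₂ = -1
Particular solution: y = 3cos(4x) - sin(4x)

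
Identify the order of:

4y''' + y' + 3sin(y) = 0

The order is 3 (highest derivative is of order 3).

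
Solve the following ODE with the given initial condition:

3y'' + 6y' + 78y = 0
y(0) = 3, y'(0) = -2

General solution: y = e^(-x)(C₁cos(5x) + C₂sin(5x))
Complex roots r = -1 ± 5i
Applying ICs: C₁ = 3, C₂ = 1/5
Particular solution: y = e^(-x)(3cos(5x) + (1/5)sin(5x))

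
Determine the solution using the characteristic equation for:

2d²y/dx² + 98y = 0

Characteristic equation: 2r² + 98 = 0
Divide by 2: r² + 49 = 0
Roots: r = ±7i (complex conjugates)
General solution: y = C₁cos(7x) + C₂sin(7x)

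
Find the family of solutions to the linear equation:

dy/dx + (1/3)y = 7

Using integrating factor method:

General solution: y = 21 + Ce^(-x/3)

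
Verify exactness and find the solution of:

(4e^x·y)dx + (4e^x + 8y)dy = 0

Verify exactness: ∂M/∂y = ∂N/∂x ✓
Find F(x,y) such that ∂F/∂x = M, ∂F/∂y = N
Solution: 4e^x·y + 4y² = C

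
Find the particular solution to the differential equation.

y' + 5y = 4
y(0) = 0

General solution: y = 4/5 + Ce^(-5x)
Applying y(0) = 0: C = 0 - 4/5 = -4/5
Particular solution: y = 4/5 - (4/5)e^(-5x)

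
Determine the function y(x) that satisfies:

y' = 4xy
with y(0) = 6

General solution: y = Ce^(2x²)
Applying IC y(0) = 6:
Particular solution: y = 6e^(2x²)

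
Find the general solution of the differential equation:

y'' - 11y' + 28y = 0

Characteristic equation: r² - 11r + 28 = 0
Roots: r = 4, 7 (distinct real)
General solution: y = C₁e^(4x) + C₂e^(7x)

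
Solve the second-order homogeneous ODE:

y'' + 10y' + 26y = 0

Characteristic equation: r² + 10r + 26 = 0
Roots: r = -5 ± i (complex conjugates)
General solution: y = e^(-5x)(C₁cos(x) + C₂sin(x))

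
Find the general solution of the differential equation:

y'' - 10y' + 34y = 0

Characteristic equation: r² - 10r + 34 = 0
Roots: r = 5 ± 3i (complex conjugates)
General solution: y = e^(5x)(C₁cos(3x) + C₂sin(3x))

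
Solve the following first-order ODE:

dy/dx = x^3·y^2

Separating variables and integrating:
-1/y = x^4/4 + C

General solution: y^-1 = (-1/4)x^4 + C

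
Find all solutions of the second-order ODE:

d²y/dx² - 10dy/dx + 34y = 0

Characteristic equation: r² - 10r + 34 = 0
Roots: r = 5 ± 3i (complex conjugates)
General solution: y = e^(5x)(C₁cos(3x) + C₂sin(3x))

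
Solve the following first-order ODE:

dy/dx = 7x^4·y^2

Separating variables and integrating:
-1/y = 7x^5/5 + C

General solution: y^-1 = (-7/5)x^5 + C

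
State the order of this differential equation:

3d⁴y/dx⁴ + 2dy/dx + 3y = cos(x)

The order is 4 (highest derivative is of order 4).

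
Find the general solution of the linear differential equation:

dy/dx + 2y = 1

Using integrating factor method:

General solution: y = 1/2 + Ce^(-2x)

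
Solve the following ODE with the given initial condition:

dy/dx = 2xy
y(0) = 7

General solution: y = Ce^(x²)
Applying IC y(0) = 7:
Particular solution: y = 7e^(x²)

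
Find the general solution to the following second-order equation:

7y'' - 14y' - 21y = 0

Characteristic equation: 7r² - 14r - 21 = 0
Divide by 7: r² - 2r - 3 = 0
Roots: r = 3, -1 (distinct real)
General solution: y = C₁e^(3x) + C₂e^(-x)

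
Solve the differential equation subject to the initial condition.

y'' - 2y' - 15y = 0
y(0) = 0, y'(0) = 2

General solution: y = C₁e^(5x) + C₂e^(-3x)
Applying ICs: C₁ = 1/4, C₂ = -1/4
Particular solution: y = (1/4)e^(5x) - (1/4)e^(-3x)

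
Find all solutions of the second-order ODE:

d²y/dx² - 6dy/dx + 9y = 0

Characteristic equation: r² - 6r + 9 = 0
Factored: (r - 3)² = 0
Repeated root: r = 3
General solution: y = (C₁ + C₂x)e^(3x)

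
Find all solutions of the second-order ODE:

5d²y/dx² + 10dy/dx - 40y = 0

Characteristic equation: 5r² + 10r - 40 = 0
Divide by 5: r² + 2r - 8 = 0
Roots: r = 2, -4 (distinct real)
General solution: y = C₁e^(2x) + C₂e^(-4x)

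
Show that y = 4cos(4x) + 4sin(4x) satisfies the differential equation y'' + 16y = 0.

Verification:
y'' = -64cos(4x) - 64sin(4x)
y'' + 16y = 0 ✓

Yes, it is a solution.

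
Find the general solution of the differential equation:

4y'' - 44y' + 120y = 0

Characteristic equation: 4r² - 44r + 120 = 0
Divide by 4: r² - 11r + 30 = 0
Roots: r = 5, 6 (distinct real)
General solution: y = C₁e^(5x) + C₂e^(6x)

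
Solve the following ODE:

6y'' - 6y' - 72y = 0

Characteristic equation: 6r² - 6r - 72 = 0
Divide by 6: r² - r - 12 = 0
Roots: r = 4, -3 (distinct real)
General solution: y = C₁e^(4x) + C₂e^(-3x)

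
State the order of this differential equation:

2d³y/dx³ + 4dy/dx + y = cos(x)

The order is 3 (highest derivative is of order 3).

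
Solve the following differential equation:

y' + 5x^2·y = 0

Using integrating factor method:

General solution: y = Ce^(-5x^3/3)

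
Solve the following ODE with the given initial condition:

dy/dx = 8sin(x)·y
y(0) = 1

General solution: y = Ce^(-8cos(x))
Applying IC y(0) = 1:
Particular solution: y = e^(8(1-cos(x)))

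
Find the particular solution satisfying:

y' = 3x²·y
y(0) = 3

General solution: y = Ce^(x³)
Applying IC y(0) = 3:
Particular solution: y = 3e^(x³)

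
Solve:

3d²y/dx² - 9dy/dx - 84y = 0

Characteristic equation: 3r² - 9r - 84 = 0
Divide by 3: r² - 3r - 28 = 0
Roots: r = 7, -4 (distinct real)
General solution: y = C₁e^(7x) + C₂e^(-4x)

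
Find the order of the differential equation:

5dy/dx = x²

The order is 1 (highest derivative is of order 1).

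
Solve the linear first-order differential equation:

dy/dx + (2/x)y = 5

Using integrating factor method:

General solution: y = (5/3)x + Cx^(-2)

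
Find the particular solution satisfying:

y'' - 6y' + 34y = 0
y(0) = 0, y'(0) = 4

General solution: y = e^(3x)(C₁cos(5x) + C₂sin(5x))
Complex roots r = 3 ± 5i
Applying ICs: C₁ = 0, C₂ = 4/5
Particular solution: y = e^(3x)((4/5)sin(5x))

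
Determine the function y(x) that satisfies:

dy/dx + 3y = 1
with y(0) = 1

General solution: y = 1/3 + Ce^(-3x)
Applying y(0) = 1: C = 1 - 1/3 = 2/3
Particular solution: y = 1/3 + (2/3)e^(-3x)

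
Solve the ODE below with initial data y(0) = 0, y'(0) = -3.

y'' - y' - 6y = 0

General solution: y = C₁e^(3x) + C₂e^(-2x)
Applying ICs: C₁ = -3/5, C₂ = 3/5
Particular solution: y = -(3/5)e^(3x) + (3/5)e^(-2x)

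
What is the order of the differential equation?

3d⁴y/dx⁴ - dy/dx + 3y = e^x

The order is 4 (highest derivative is of order 4).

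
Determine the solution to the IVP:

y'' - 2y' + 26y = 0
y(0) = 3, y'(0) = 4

General solution: y = e^x(C₁cos(5x) + C₂sin(5x))
Complex roots r = 1 ± 5i
Applying ICs: C₁ = 3, C₂ = 1/5
Particular solution: y = e^x(3cos(5x) + (1/5)sin(5x))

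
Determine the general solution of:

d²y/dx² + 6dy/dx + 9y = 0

Characteristic equation: r² + 6r + 9 = 0
Factored: (r + 3)² = 0
Repeated root: r = -3
General solution: y = (C₁ + C₂x)e^(-3x)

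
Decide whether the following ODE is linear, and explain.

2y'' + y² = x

Nonlinear (y² term)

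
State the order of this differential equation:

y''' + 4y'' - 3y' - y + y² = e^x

The order is 3 (highest derivative is of order 3).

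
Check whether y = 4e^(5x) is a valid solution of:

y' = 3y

Verification:
y = 4e^(5x)
y' = 20e^(5x)
But 3y = 12e^(5x)
y' ≠ 3y — the derivative does not match

No, it is not a solution.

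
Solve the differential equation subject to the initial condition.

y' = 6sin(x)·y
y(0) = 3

General solution: y = Ce^(-6cos(x))
Applying IC y(0) = 3:
Particular solution: y = 3e^(6(1-cos(x)))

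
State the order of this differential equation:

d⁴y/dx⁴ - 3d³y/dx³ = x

The order is 4 (highest derivative is of order 4).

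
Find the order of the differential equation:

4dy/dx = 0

The order is 1 (highest derivative is of order 1).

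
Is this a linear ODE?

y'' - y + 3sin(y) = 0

No. Nonlinear (sin(y) is nonlinear in y)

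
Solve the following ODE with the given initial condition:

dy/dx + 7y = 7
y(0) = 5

General solution: y = 1 + Ce^(-7x)
Applying y(0) = 5: C = 5 - 1 = 4
Particular solution: y = 1 + 4e^(-7x)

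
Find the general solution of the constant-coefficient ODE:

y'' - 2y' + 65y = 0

Characteristic equation: r² - 2r + 65 = 0
Roots: r = 1 ± 8i (complex conjugates)
General solution: y = e^x(C₁cos(8x) + C₂sin(8x))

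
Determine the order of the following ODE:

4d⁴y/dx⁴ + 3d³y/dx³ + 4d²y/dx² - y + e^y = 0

The order is 4 (highest derivative is of order 4).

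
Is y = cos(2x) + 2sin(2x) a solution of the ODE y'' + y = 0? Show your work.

Verification:
y'' = -4cos(2x) - 8sin(2x)
y'' + y ≠ 0 (frequency mismatch: got 4 instead of 1)

No, it is not a solution.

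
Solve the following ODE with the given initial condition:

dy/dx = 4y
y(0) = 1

General solution: y = Ce^(4x)
Applying IC y(0) = 1:
Particular solution: y = e^(4x)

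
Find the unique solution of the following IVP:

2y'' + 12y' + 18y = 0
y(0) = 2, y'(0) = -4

General solution: y = (C₁ + C₂x)e^(-3x)
Repeated root r = -3
Applying ICs: C₁ = 2, C₂ = 2
Particular solution: y = (2 + 2x)e^(-3x)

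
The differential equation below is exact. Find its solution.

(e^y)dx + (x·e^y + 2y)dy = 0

Verify exactness: ∂M/∂y = ∂N/∂x ✓
Find F(x,y) such that ∂F/∂x = M, ∂F/∂y = N
Solution: x·e^y + y² = C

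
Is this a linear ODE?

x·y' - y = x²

Yes. Linear (y and its derivatives appear to the first power only, no products of y terms)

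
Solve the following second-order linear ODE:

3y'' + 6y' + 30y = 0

Characteristic equation: 3r² + 6r + 30 = 0
Divide by 3: r² + 2r + 10 = 0
Roots: r = -1 ± 3i (complex conjugates)
General solution: y = e^(-x)(C₁cos(3x) + C₂sin(3x))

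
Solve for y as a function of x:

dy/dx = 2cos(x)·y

Separating variables and integrating:
ln|y| = 2sin(x) + C

General solution: y = Ce^(2sin(x))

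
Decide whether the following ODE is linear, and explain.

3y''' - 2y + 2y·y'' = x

Nonlinear (y·y'' term)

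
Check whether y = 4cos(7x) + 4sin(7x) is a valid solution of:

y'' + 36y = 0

Verification:
y'' = -196cos(7x) - 196sin(7x)
y'' + 36y ≠ 0 (frequency mismatch: got 49 instead of 36)

No, it is not a solution.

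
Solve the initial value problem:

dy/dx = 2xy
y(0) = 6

General solution: y = Ce^(x²)
Applying IC y(0) = 6:
Particular solution: y = 6e^(x²)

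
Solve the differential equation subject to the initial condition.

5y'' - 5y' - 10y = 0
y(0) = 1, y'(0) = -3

General solution: y = C₁e^(2x) + C₂e^(-x)
Applying ICs: C₁ = -2/3, C₂ = 5/3
Particular solution: y = -(2/3)e^(2x) + (5/3)e^(-x)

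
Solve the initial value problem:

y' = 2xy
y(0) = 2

General solution: y = Ce^(x²)
Applying IC y(0) = 2:
Particular solution: y = 2e^(x²)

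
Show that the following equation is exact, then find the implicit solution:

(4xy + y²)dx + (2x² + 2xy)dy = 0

Verify exactness: ∂M/∂y = ∂N/∂x ✓
Find F(x,y) such that ∂F/∂x = M, ∂F/∂y = N
Solution: 2x²y + xy² = C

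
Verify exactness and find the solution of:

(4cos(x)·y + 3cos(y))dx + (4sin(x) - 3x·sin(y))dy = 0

Verify exactness: ∂M/∂y = ∂N/∂x ✓
Find F(x,y) such that ∂F/∂x = M, ∂F/∂y = N
Solution: 4sin(x)·y + 3x·cos(y) = C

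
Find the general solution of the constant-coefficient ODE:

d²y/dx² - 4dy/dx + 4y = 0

Characteristic equation: r² - 4r + 4 = 0
Factored: (r - 2)² = 0
Repeated root: r = 2
General solution: y = (C₁ + C₂x)e^(2x)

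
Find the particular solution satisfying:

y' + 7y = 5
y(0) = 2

General solution: y = 5/7 + Ce^(-7x)
Applying y(0) = 2: C = 2 - 5/7 = 9/7
Particular solution: y = 5/7 + (9/7)e^(-7x)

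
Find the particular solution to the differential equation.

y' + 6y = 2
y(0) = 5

General solution: y = 1/3 + Ce^(-6x)
Applying y(0) = 5: C = 5 - 1/3 = 14/3
Particular solution: y = 1/3 + (14/3)e^(-6x)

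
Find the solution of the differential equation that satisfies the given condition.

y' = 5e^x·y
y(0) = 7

General solution: y = Ce^(5e^x)
Applying IC y(0) = 7:
Particular solution: y = 7e^(5(e^x - 1))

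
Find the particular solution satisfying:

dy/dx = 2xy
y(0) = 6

General solution: y = Ce^(x²)
Applying IC y(0) = 6:
Particular solution: y = 6e^(x²)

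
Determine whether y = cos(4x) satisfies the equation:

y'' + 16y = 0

Verification:
y'' = -16cos(4x)
y'' + 16y = 0 ✓

Yes, it is a solution.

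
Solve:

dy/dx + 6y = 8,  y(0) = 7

General solution: y = 4/3 + Ce^(-6x)
Applying y(0) = 7: C = 7 - 4/3 = 17/3
Particular solution: y = 4/3 + (17/3)e^(-6x)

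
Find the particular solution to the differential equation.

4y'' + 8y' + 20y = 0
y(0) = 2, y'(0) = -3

General solution: y = e^(-x)(C₁cos(2x) + C₂sin(2x))
Complex roots r = -1 ± 2i
Applying ICs: C₁ = 2, C₂ = -1/2
Particular solution: y = e^(-x)(2cos(2x) - (1/2)sin(2x))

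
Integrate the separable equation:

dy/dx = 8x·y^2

Separating variables and integrating:
-1/y = 4x^2 + C

General solution: y^-1 = -4x^2 + C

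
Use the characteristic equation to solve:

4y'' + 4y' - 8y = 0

Characteristic equation: 4r² + 4r - 8 = 0
Divide by 4: r² + r - 2 = 0
Roots: r = 1, -2 (distinct real)
General solution: y = C₁e^x + C₂e^(-2x)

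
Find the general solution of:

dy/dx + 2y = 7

Using integrating factor method:

General solution: y = 7/2 + Ce^(-2x)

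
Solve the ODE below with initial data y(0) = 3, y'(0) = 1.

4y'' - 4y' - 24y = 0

General solution: y = C₁e^(3x) + C₂e^(-2x)
Applying ICs: C₁ = 7/5, C₂ = 8/5
Particular solution: y = (7/5)e^(3x) + (8/5)e^(-2x)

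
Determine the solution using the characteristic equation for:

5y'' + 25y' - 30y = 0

Characteristic equation: 5r² + 25r - 30 = 0
Divide by 5: r² + 5r - 6 = 0
Roots: r = 1, -6 (distinct real)
General solution: y = C₁e^x + C₂e^(-6x)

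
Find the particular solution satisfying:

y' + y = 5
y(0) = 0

General solution: y = 5 + Ce^(-x)
Applying y(0) = 0: C = 0 - 5 = -5
Particular solution: y = 5 - 5e^(-x)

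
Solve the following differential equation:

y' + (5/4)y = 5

Using integrating factor method:

General solution: y = 4 + Ce^(-5x/4)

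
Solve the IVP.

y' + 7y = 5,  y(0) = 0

General solution: y = 5/7 + Ce^(-7x)
Applying y(0) = 0: C = 0 - 5/7 = -5/7
Particular solution: y = 5/7 - (5/7)e^(-7x)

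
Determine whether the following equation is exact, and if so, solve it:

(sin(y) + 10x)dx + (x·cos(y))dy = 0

Verify exactness: ∂M/∂y = ∂N/∂x ✓
Find F(x,y) such that ∂F/∂x = M, ∂F/∂y = N
Solution: x·sin(y) + 5x² = C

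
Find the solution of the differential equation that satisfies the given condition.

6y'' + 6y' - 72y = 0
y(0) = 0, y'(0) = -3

General solution: y = C₁e^(3x) + C₂e^(-4x)
Applying ICs: C₁ = -3/7, C₂ = 3/7
Particular solution: y = -(3/7)e^(3x) + (3/7)e^(-4x)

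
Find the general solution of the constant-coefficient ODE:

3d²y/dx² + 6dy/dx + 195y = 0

Characteristic equation: 3r² + 6r + 195 = 0
Divide by 3: r² + 2r + 65 = 0
Roots: r = -1 ± 8i (complex conjugates)
General solution: y = e^(-x)(C₁cos(8x) + C₂sin(8x))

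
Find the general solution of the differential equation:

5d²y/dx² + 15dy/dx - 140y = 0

Characteristic equation: 5r² + 15r - 140 = 0
Divide by 5: r² + 3r - 28 = 0
Roots: r = 4, -7 (distinct real)
General solution: y = C₁e^(4x) + C₂e^(-7x)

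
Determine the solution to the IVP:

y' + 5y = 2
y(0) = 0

General solution: y = 2/5 + Ce^(-5x)
Applying y(0) = 0: C = 0 - 2/5 = -2/5
Particular solution: y = 2/5 - (2/5)e^(-5x)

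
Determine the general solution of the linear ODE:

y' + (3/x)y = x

Using integrating factor method:

General solution: y = (1/5)x^2 + Cx^(-3)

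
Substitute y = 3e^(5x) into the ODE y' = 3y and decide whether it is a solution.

Verification:
y = 3e^(5x)
y' = 15e^(5x)
But 3y = 9e^(5x)
y' ≠ 3y — the derivative does not match

No, it is not a solution.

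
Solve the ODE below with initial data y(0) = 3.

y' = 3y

General solution: y = Ce^(3x)
Applying IC y(0) = 3:
Particular solution: y = 3e^(3x)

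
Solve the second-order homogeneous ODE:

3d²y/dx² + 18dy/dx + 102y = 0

Characteristic equation: 3r² + 18r + 102 = 0
Divide by 3: r² + 6r + 34 = 0
Roots: r = -3 ± 5i (complex conjugates)
General solution: y = e^(-3x)(C₁cos(5x) + C₂sin(5x))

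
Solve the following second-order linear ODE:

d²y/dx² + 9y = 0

Characteristic equation: r² + 9 = 0
Roots: r = ±3i (complex conjugates)
General solution: y = C₁cos(3x) + C₂sin(3x)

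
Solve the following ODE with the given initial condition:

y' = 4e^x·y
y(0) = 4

General solution: y = Ce^(4e^x)
Applying IC y(0) = 4:
Particular solution: y = 4e^(4(e^x - 1))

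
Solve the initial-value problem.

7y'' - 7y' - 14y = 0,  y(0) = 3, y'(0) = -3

General solution: y = C₁e^(2x) + C₂e^(-x)
Applying ICs: C₁ = 0, C₂ = 3
Particular solution: y = 3e^(-x)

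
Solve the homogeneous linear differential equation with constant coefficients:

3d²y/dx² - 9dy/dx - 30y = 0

Characteristic equation: 3r² - 9r - 30 = 0
Divide by 3: r² - 3r - 10 = 0
Roots: r = 5, -2 (distinct real)
General solution: y = C₁e^(5x) + C₂e^(-2x)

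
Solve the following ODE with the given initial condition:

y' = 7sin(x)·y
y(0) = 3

General solution: y = Ce^(-7cos(x))
Applying IC y(0) = 3:
Particular solution: y = 3e^(7(1-cos(x)))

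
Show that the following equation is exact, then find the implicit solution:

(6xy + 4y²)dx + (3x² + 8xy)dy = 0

Verify exactness: ∂M/∂y = ∂N/∂x ✓
Find F(x,y) such that ∂F/∂x = M, ∂F/∂y = N
Solution: 3x²y + 4xy² = C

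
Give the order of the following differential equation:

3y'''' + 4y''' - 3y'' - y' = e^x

The order is 4 (highest derivative is of order 4).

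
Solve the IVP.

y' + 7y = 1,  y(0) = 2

General solution: y = 1/7 + Ce^(-7x)
Applying y(0) = 2: C = 2 - 1/7 = 13/7
Particular solution: y = 1/7 + (13/7)e^(-7x)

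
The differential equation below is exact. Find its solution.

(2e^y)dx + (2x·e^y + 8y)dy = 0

Verify exactness: ∂M/∂y = ∂N/∂x ✓
Find F(x,y) such that ∂F/∂x = M, ∂F/∂y = N
Solution: 2x·e^y + 4y² = C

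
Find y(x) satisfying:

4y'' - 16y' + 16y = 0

Characteristic equation: 4r² - 16r + 16 = 0
Divide by 4: r² - 4r + 4 = 0
Factored: (r - 2)² = 0
Repeated root: r = 2
General solution: y = (C₁ + C₂x)e^(2x)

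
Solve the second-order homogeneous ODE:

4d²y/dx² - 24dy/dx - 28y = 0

Characteristic equation: 4r² - 24r - 28 = 0
Divide by 4: r² - 6r - 7 = 0
Roots: r = 7, -1 (distinct real)
General solution: y = C₁e^(7x) + C₂e^(-x)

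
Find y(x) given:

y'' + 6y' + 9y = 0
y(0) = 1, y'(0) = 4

General solution: y = (C₁ + C₂x)e^(-3x)
Repeated root r = -3
Applying ICs: C₁ = 1, C₂ = 7
Particular solution: y = (1 + 7x)e^(-3x)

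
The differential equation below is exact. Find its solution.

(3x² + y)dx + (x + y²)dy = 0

Verify exactness: ∂M/∂y = ∂N/∂x ✓
Find F(x,y) such that ∂F/∂x = M, ∂F/∂y = N
Solution: x³ + xy + y³/3 = C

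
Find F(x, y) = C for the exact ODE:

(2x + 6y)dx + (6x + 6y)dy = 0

Verify exactness: ∂M/∂y = ∂N/∂x ✓
Find F(x,y) such that ∂F/∂x = M, ∂F/∂y = N
Solution: x² + 6xy + 3y² = C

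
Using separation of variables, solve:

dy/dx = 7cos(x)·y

Separating variables and integrating:
ln|y| = 7sin(x) + C

General solution: y = Ce^(7sin(x))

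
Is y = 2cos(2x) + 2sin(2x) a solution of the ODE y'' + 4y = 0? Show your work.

Verification:
y'' = -8cos(2x) - 8sin(2x)
y'' + 4y = 0 ✓

Yes, it is a solution.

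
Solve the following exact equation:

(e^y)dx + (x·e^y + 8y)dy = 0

Verify exactness: ∂M/∂y = ∂N/∂x ✓
Find F(x,y) such that ∂F/∂x = M, ∂F/∂y = N
Solution: x·e^y + 4y² = C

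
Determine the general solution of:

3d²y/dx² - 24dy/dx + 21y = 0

Characteristic equation: 3r² - 24r + 21 = 0
Divide by 3: r² - 8r + 7 = 0
Roots: r = 7, 1 (distinct real)
General solution: y = C₁e^(7x) + C₂e^x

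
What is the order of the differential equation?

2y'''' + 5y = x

The order is 4 (highest derivative is of order 4).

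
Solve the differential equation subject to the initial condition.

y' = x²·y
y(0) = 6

General solution: y = Ce^(x³/3)
Applying IC y(0) = 6:
Particular solution: y = 6e^(x³/3)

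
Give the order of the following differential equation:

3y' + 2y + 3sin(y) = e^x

The order is 1 (highest derivative is of order 1).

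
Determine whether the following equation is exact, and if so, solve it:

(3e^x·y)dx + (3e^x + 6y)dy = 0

Verify exactness: ∂M/∂y = ∂N/∂x ✓
Find F(x,y) such that ∂F/∂x = M, ∂F/∂y = N
Solution: 3e^x·y + 3y² = C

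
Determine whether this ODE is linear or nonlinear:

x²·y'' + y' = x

Linear (y and its derivatives appear to the first power only, no products of y terms)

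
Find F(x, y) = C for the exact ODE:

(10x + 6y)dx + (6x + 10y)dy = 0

Verify exactness: ∂M/∂y = ∂N/∂x ✓
Find F(x,y) such that ∂F/∂x = M, ∂F/∂y = N
Solution: 5x² + 6xy + 5y² = C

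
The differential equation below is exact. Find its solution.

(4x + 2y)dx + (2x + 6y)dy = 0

Verify exactness: ∂M/∂y = ∂N/∂x ✓
Find F(x,y) such that ∂F/∂x = M, ∂F/∂y = N
Solution: 2x² + 2xy + 3y² = C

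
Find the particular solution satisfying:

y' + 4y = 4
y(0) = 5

General solution: y = 1 + Ce^(-4x)
Applying y(0) = 5: C = 5 - 1 = 4
Particular solution: y = 1 + 4e^(-4x)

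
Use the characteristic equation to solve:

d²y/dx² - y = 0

Characteristic equation: r² - 1 = 0
Roots: r = 1, -1 (distinct real)
General solution: y = C₁e^x + C₂e^(-x)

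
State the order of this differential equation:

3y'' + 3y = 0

The order is 2 (highest derivative is of order 2).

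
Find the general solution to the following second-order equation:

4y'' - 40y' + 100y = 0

Characteristic equation: 4r² - 40r + 100 = 0
Divide by 4: r² - 10r + 25 = 0
Factored: (r - 5)² = 0
Repeated root: r = 5
General solution: y = (C₁ + C₂x)e^(5x)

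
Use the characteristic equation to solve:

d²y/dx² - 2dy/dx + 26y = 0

Characteristic equation: r² - 2r + 26 = 0
Roots: r = 1 ± 5i (complex conjugates)
General solution: y = e^x(C₁cos(5x) + C₂sin(5x))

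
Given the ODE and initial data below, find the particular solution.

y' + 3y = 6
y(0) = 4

General solution: y = 2 + Ce^(-3x)
Applying y(0) = 4: C = 4 - 2 = 2
Particular solution: y = 2 + 2e^(-3x)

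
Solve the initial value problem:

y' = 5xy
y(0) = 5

General solution: y = Ce^(5x²/2)
Applying IC y(0) = 5:
Particular solution: y = 5e^(5x²/2)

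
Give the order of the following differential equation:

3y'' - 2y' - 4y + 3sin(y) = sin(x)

The order is 2 (highest derivative is of order 2).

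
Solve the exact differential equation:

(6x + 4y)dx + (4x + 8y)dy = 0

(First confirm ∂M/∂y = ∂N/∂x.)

Verify exactness: ∂M/∂y = ∂N/∂x ✓
Find F(x,y) such that ∂F/∂x = M, ∂F/∂y = N
Solution: 3x² + 4xy + 4y² = C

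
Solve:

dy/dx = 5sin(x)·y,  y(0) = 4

General solution: y = Ce^(-5cos(x))
Applying IC y(0) = 4:
Particular solution: y = 4e^(5(1-cos(x)))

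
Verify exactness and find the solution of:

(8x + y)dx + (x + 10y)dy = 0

Verify exactness: ∂M/∂y = ∂N/∂x ✓
Find F(x,y) such that ∂F/∂x = M, ∂F/∂y = N
Solution: 4x² + xy + 5y² = C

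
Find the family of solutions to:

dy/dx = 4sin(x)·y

Separating variables and integrating:
ln|y| = -4cos(x) + C

General solution: y = Ce^(-4cos(x))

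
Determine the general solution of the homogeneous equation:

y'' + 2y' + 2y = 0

Characteristic equation: r² + 2r + 2 = 0
Roots: r = -1 ± i (complex conjugates)
General solution: y = e^(-x)(C₁cos(x) + C₂sin(x))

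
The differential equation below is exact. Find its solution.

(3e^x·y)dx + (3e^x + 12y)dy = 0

Verify exactness: ∂M/∂y = ∂N/∂x ✓
Find F(x,y) such that ∂F/∂x = M, ∂F/∂y = N
Solution: 3e^x·y + 6y² = C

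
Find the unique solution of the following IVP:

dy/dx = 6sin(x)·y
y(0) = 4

General solution: y = Ce^(-6cos(x))
Applying IC y(0) = 4:
Particular solution: y = 4e^(6(1-cos(x)))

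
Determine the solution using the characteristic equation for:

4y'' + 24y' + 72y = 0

Characteristic equation: 4r² + 24r + 72 = 0
Divide by 4: r² + 6r + 18 = 0
Roots: r = -3 ± 3i (complex conjugates)
General solution: y = e^(-3x)(C₁cos(3x) + C₂sin(3x))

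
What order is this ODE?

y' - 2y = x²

The order is 1 (highest derivative is of order 1).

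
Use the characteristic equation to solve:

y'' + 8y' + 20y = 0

Characteristic equation: r² + 8r + 20 = 0
Roots: r = -4 ± 2i (complex conjugates)
General solution: y = e^(-4x)(C₁cos(2x) + C₂sin(2x))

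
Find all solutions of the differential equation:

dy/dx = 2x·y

Separating variables and integrating:
ln|y| = x^2 + C

General solution: y = Ce^(x^2)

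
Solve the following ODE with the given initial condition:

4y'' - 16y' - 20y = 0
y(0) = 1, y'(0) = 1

General solution: y = C₁e^(5x) + C₂e^(-x)
Applying ICs: C₁ = 1/3, C₂ = 2/3
Particular solution: y = (1/3)e^(5x) + (2/3)e^(-x)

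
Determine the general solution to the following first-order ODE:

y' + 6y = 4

Using integrating factor method:

General solution: y = 2/3 + Ce^(-6x)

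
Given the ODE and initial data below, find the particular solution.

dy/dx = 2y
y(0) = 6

General solution: y = Ce^(2x)
Applying IC y(0) = 6:
Particular solution: y = 6e^(2x)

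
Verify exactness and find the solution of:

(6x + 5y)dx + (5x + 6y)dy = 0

Verify exactness: ∂M/∂y = ∂N/∂x ✓
Find F(x,y) such that ∂F/∂x = M, ∂F/∂y = N
Solution: 3x² + 5xy + 3y² = C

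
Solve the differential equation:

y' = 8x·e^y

Separating variables and integrating:
-e^(-y) = 4x² + C

General solution: y = -ln(C - 4x²)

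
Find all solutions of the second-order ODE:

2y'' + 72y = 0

Characteristic equation: 2r² + 72 = 0
Divide by 2: r² + 36 = 0
Roots: r = ±6i (complex conjugates)
General solution: y = C₁cos(6x) + C₂sin(6x)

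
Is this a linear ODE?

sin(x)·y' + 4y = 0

Yes. Linear (y and its derivatives appear to the first power only, no products of y terms)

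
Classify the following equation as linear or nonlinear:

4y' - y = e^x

Linear (y and its derivatives appear to the first power only, no products of y terms)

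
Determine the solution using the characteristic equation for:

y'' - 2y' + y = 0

Characteristic equation: r² - 2r + 1 = 0
Factored: (r - 1)² = 0
Repeated root: r = 1
General solution: y = (C₁ + C₂x)e^x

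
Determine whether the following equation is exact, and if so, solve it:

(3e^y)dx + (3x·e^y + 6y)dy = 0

Verify exactness: ∂M/∂y = ∂N/∂x ✓
Find F(x,y) such that ∂F/∂x = M, ∂F/∂y = N
Solution: 3x·e^y + 3y² = C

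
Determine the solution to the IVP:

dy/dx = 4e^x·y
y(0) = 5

General solution: y = Ce^(4e^x)
Applying IC y(0) = 5:
Particular solution: y = 5e^(4(e^x - 1))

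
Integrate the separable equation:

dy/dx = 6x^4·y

Separating variables and integrating:
ln|y| = 6x^5/5 + C

General solution: y = Ce^(6x^5/5)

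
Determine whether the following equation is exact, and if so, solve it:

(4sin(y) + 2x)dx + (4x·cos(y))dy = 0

Verify exactness: ∂M/∂y = ∂N/∂x ✓
Find F(x,y) such that ∂F/∂x = M, ∂F/∂y = N
Solution: 4x·sin(y) + x² = C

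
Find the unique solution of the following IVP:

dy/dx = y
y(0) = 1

General solution: y = Ce^x
Applying IC y(0) = 1:
Particular solution: y = e^x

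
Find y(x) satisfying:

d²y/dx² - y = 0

Characteristic equation: r² - 1 = 0
Roots: r = 1, -1 (distinct real)
General solution: y = C₁e^x + C₂e^(-x)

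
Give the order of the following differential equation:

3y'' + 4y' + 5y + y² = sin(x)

The order is 2 (highest derivative is of order 2).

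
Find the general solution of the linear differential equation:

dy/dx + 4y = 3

Using integrating factor method:

General solution: y = 3/4 + Ce^(-4x)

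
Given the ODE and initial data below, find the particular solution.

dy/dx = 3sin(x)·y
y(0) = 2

General solution: y = Ce^(-3cos(x))
Applying IC y(0) = 2:
Particular solution: y = 2e^(3(1-cos(x)))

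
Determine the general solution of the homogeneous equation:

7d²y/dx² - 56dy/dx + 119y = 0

Characteristic equation: 7r² - 56r + 119 = 0
Divide by 7: r² - 8r + 17 = 0
Roots: r = 4 ± i (complex conjugates)
General solution: y = e^(4x)(C₁cos(x) + C₂sin(x))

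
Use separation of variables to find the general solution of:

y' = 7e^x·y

Separating variables and integrating:
ln|y| = 7e^x + C

General solution: y = Ce^(7e^x)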